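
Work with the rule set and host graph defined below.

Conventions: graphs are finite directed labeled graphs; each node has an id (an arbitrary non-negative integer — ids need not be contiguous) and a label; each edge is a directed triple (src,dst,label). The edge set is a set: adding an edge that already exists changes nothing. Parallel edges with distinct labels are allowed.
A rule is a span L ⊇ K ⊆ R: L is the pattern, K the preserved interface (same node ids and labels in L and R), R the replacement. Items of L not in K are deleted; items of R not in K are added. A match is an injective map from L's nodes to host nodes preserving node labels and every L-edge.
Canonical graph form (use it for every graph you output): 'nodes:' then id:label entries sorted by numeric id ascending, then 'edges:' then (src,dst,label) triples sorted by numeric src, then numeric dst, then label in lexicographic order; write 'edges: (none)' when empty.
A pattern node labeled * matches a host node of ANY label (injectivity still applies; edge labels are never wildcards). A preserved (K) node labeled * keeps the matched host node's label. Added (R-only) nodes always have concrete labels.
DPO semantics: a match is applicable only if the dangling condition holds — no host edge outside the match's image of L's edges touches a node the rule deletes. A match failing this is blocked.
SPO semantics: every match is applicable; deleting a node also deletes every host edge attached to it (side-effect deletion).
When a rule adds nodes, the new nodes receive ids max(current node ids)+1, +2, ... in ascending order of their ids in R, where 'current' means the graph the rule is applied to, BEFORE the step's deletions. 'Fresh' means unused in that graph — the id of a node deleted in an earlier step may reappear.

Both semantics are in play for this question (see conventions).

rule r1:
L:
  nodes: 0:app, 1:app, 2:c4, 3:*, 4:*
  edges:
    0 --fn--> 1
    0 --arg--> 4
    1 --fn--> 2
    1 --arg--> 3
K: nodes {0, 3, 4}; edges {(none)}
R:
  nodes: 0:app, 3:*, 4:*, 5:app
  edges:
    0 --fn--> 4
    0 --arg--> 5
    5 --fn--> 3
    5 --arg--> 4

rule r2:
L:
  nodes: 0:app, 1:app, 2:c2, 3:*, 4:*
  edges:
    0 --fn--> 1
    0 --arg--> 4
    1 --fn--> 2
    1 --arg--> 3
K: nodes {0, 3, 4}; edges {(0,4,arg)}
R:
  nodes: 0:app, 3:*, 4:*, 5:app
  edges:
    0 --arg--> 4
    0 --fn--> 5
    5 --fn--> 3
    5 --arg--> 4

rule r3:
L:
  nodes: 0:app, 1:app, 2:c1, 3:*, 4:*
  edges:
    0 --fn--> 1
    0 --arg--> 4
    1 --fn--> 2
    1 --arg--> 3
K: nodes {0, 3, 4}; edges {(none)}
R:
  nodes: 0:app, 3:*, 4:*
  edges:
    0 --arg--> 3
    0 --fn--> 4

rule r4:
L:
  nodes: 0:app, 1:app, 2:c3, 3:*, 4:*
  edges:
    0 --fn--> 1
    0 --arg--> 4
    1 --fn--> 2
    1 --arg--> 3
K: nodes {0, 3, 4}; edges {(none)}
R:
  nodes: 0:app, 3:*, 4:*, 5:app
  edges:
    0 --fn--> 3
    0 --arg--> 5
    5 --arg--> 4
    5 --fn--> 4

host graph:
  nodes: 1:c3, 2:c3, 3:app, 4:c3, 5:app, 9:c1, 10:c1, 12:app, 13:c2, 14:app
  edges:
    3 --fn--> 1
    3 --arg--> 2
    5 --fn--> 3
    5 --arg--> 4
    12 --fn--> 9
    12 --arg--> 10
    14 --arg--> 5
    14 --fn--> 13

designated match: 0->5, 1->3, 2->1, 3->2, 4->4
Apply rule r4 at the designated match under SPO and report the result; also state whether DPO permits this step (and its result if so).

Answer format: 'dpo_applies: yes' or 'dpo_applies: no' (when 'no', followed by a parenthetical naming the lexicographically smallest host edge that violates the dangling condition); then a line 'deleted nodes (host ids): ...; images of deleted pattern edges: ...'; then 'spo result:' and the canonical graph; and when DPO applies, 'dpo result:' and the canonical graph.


dpo_applies: yes
deleted nodes (host ids): 1, 3; images of deleted pattern edges: (3,1,fn); (3,2,arg); (5,3,fn); (5,4,arg)
spo result:
nodes: 2:c3, 4:c3, 5:app, 9:c1, 10:c1, 12:app, 13:c2, 14:app, 15:app
edges: (5,2,fn); (5,15,arg); (12,9,fn); (12,10,arg); (14,5,arg); (14,13,fn); (15,4,arg); (15,4,fn)
dpo result:
nodes: 2:c3, 4:c3, 5:app, 9:c1, 10:c1, 12:app, 13:c2, 14:app, 15:app
edges: (5,2,fn); (5,15,arg); (12,9,fn); (12,10,arg); (14,5,arg); (14,13,fn); (15,4,arg); (15,4,fn)


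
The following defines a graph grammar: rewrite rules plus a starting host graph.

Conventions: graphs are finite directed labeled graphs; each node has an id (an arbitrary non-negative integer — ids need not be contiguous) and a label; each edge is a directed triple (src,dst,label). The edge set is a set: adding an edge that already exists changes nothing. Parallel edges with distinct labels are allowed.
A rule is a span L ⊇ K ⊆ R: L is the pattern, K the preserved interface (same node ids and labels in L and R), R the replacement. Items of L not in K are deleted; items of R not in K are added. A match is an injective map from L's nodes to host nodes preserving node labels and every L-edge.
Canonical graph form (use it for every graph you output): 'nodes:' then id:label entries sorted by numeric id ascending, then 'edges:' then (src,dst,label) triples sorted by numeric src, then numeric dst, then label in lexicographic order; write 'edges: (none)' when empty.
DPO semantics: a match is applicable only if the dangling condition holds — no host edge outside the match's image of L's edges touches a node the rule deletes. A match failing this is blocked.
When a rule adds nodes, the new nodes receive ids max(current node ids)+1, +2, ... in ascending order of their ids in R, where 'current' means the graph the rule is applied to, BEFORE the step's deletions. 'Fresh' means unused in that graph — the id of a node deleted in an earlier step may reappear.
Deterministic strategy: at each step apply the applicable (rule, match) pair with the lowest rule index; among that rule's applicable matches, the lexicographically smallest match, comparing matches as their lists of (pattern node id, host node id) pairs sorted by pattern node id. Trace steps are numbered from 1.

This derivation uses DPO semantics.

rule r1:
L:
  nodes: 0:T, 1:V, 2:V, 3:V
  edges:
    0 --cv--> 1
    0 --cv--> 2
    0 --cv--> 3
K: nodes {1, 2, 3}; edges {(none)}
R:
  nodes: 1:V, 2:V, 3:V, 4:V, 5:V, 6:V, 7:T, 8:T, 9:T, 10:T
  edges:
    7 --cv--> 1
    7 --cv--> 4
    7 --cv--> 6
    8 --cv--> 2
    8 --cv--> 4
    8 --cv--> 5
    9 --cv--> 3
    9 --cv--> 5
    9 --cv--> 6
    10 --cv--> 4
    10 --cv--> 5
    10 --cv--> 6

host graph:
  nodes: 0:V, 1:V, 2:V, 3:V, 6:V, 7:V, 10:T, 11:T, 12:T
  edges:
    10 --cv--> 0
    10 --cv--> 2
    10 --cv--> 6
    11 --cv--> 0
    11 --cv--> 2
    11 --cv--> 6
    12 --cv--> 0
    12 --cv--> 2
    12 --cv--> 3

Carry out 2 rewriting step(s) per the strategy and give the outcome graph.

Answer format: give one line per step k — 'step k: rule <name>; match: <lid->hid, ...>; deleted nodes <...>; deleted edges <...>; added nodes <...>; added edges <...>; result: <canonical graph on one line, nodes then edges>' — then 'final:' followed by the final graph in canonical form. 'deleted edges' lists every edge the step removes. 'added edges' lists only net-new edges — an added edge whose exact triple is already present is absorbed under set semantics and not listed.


step 1: rule r1; match: 0->10, 1->0, 2->2, 3->6; deleted nodes 10; deleted edges (10,0,cv); (10,2,cv); (10,6,cv); added nodes 13, 14, 15, 16, 17, 18, 19; added edges (16,0,cv); (16,13,cv); (16,15,cv); (17,2,cv); (17,13,cv); (17,14,cv); (18,6,cv); (18,14,cv); (18,15,cv); (19,13,cv); (19,14,cv); (19,15,cv); result: nodes: 0:V, 1:V, 2:V, 3:V, 6:V, 7:V, 11:T, 12:T, 13:V, 14:V, 15:V, 16:T, 17:T, 18:T, 19:T edges: (11,0,cv); (11,2,cv); (11,6,cv); (12,0,cv); (12,2,cv); (12,3,cv); (16,0,cv); (16,13,cv); (16,15,cv); (17,2,cv); (17,13,cv); (17,14,cv); (18,6,cv); (18,14,cv); (18,15,cv); (19,13,cv); (19,14,cv); (19,15,cv)
step 2: rule r1; match: 0->11, 1->0, 2->2, 3->6; deleted nodes 11; deleted edges (11,0,cv); (11,2,cv); (11,6,cv); added nodes 20, 21, 22, 23, 24, 25, 26; added edges (23,0,cv); (23,20,cv); (23,22,cv); (24,2,cv); (24,20,cv); (24,21,cv); (25,6,cv); (25,21,cv); (25,22,cv); (26,20,cv); (26,21,cv); (26,22,cv); result: nodes: 0:V, 1:V, 2:V, 3:V, 6:V, 7:V, 12:T, 13:V, 14:V, 15:V, 16:T, 17:T, 18:T, 19:T, 20:V, 21:V, 22:V, 23:T, 24:T, 25:T, 26:T edges: (12,0,cv); (12,2,cv); (12,3,cv); (16,0,cv); (16,13,cv); (16,15,cv); (17,2,cv); (17,13,cv); (17,14,cv); (18,6,cv); (18,14,cv); (18,15,cv); (19,13,cv); (19,14,cv); (19,15,cv); (23,0,cv); (23,20,cv); (23,22,cv); (24,2,cv); (24,20,cv); (24,21,cv); (25,6,cv); (25,21,cv); (25,22,cv); (26,20,cv); (26,21,cv); (26,22,cv)
final:
nodes: 0:V, 1:V, 2:V, 3:V, 6:V, 7:V, 12:T, 13:V, 14:V, 15:V, 16:T, 17:T, 18:T, 19:T, 20:V, 21:V, 22:V, 23:T, 24:T, 25:T, 26:T
edges: (12,0,cv); (12,2,cv); (12,3,cv); (16,0,cv); (16,13,cv); (16,15,cv); (17,2,cv); (17,13,cv); (17,14,cv); (18,6,cv); (18,14,cv); (18,15,cv); (19,13,cv); (19,14,cv); (19,15,cv); (23,0,cv); (23,20,cv); (23,22,cv); (24,2,cv); (24,20,cv); (24,21,cv); (25,6,cv); (25,21,cv); (25,22,cv); (26,20,cv); (26,21,cv); (26,22,cv)


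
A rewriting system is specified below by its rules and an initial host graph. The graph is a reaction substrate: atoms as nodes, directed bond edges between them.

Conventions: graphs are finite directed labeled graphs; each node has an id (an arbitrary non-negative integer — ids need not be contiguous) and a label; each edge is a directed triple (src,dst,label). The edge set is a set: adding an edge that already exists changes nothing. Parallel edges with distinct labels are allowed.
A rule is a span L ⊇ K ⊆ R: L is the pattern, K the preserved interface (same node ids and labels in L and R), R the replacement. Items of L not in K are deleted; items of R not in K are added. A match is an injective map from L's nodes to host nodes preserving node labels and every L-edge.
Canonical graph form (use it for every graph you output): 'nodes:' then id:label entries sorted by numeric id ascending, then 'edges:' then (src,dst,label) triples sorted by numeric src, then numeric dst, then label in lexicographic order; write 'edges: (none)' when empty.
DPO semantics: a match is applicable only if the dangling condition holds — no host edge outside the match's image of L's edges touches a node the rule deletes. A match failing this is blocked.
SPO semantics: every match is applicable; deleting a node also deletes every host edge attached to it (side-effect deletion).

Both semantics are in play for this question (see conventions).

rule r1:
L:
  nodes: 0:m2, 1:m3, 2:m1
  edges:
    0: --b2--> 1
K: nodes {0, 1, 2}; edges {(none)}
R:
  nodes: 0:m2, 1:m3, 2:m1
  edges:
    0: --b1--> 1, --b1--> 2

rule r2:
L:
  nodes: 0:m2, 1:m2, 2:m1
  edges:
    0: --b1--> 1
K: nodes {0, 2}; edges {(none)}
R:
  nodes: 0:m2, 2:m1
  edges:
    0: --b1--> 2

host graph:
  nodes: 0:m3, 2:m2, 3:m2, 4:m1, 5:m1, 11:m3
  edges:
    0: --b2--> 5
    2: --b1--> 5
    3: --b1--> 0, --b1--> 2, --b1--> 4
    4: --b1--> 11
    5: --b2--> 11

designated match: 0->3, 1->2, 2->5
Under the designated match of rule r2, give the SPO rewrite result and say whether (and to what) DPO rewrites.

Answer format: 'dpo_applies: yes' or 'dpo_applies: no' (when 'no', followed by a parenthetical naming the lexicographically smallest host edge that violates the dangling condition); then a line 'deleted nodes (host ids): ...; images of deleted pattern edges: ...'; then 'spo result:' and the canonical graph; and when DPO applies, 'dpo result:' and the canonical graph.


dpo_applies: no
(the rule deletes node 2, which keeps host edge (2,5,b1) outside the match image — the dangling condition fails, DPO blocks; SPO proceeds and side-deletes such edges)
deleted nodes (host ids): 2; images of deleted pattern edges: (3,2,b1)
spo result:
nodes: 0:m3, 3:m2, 4:m1, 5:m1, 11:m3
edges: (0,5,b2); (3,0,b1); (3,4,b1); (3,5,b1); (4,11,b1); (5,11,b2)


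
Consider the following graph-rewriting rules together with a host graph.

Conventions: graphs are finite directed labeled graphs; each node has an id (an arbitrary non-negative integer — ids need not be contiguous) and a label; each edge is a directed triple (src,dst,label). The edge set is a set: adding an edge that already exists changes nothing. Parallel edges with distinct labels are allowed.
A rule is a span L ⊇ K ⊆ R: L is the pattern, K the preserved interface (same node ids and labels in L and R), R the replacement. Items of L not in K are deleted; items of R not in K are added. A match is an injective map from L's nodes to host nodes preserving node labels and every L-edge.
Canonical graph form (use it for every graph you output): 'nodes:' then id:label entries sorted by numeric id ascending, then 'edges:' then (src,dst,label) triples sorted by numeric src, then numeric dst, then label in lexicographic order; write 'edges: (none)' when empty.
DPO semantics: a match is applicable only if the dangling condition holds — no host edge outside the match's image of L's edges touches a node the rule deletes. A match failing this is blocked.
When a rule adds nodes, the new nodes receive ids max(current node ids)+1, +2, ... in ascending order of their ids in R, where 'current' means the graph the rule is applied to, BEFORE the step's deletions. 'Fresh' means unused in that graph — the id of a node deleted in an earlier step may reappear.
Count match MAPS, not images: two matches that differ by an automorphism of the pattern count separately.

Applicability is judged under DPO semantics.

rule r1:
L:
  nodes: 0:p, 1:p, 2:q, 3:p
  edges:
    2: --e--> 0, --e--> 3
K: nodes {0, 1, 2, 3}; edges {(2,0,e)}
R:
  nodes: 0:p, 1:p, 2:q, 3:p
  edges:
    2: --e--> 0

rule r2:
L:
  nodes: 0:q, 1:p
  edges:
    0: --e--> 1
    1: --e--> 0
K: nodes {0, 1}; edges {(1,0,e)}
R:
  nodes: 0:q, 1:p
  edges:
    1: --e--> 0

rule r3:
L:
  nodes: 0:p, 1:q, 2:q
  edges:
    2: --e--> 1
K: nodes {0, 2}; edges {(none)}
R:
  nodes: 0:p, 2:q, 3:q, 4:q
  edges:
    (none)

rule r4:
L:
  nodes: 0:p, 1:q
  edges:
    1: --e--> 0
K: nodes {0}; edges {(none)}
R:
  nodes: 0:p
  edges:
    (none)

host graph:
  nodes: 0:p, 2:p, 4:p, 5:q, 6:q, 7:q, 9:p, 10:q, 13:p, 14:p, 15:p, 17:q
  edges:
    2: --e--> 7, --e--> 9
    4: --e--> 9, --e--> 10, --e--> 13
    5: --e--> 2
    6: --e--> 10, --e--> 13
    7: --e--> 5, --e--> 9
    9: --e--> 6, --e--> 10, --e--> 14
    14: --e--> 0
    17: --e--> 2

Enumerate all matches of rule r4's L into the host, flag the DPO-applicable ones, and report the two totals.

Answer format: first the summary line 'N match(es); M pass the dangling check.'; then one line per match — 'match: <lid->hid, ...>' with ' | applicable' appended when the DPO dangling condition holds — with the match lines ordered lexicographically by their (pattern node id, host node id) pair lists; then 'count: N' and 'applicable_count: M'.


4 match(es); 1 pass the dangling check.
match: 0->2, 1->5
match: 0->2, 1->17 | applicable
match: 0->9, 1->7
match: 0->13, 1->6
count: 4
applicable_count: 1


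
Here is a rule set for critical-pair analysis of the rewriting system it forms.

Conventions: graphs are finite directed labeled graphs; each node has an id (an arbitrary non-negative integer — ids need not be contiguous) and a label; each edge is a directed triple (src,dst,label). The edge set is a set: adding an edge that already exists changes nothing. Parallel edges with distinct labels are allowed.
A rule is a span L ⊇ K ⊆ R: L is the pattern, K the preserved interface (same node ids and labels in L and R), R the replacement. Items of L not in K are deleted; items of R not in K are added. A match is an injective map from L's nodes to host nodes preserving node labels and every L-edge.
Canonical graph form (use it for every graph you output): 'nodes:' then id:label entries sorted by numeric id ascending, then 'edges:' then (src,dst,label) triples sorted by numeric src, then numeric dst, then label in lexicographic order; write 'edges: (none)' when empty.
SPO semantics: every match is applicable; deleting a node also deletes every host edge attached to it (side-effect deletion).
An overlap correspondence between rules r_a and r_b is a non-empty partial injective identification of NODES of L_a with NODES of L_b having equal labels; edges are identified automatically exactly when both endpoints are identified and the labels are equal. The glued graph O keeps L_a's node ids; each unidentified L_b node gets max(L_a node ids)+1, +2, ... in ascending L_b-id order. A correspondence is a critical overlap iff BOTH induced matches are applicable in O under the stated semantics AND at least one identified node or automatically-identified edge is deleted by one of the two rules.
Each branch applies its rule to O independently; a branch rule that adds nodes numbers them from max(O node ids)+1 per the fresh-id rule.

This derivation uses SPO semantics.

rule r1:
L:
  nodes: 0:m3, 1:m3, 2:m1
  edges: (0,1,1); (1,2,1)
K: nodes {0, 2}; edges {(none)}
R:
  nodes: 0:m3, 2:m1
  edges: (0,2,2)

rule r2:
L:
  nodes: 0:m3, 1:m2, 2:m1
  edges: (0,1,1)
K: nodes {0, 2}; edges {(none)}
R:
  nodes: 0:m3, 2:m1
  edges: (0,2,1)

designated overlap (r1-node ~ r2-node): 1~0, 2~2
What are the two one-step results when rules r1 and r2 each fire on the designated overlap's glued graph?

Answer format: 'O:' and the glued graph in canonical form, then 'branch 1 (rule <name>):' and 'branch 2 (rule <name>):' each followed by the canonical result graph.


O:
nodes: 0:m3, 1:m3, 2:m1, 3:m2
edges: (0,1,1); (1,2,1); (1,3,1)
branch 1 (rule r1):
nodes: 0:m3, 2:m1, 3:m2
edges: (0,2,2)
branch 2 (rule r2):
nodes: 0:m3, 1:m3, 2:m1
edges: (0,1,1); (1,2,1)


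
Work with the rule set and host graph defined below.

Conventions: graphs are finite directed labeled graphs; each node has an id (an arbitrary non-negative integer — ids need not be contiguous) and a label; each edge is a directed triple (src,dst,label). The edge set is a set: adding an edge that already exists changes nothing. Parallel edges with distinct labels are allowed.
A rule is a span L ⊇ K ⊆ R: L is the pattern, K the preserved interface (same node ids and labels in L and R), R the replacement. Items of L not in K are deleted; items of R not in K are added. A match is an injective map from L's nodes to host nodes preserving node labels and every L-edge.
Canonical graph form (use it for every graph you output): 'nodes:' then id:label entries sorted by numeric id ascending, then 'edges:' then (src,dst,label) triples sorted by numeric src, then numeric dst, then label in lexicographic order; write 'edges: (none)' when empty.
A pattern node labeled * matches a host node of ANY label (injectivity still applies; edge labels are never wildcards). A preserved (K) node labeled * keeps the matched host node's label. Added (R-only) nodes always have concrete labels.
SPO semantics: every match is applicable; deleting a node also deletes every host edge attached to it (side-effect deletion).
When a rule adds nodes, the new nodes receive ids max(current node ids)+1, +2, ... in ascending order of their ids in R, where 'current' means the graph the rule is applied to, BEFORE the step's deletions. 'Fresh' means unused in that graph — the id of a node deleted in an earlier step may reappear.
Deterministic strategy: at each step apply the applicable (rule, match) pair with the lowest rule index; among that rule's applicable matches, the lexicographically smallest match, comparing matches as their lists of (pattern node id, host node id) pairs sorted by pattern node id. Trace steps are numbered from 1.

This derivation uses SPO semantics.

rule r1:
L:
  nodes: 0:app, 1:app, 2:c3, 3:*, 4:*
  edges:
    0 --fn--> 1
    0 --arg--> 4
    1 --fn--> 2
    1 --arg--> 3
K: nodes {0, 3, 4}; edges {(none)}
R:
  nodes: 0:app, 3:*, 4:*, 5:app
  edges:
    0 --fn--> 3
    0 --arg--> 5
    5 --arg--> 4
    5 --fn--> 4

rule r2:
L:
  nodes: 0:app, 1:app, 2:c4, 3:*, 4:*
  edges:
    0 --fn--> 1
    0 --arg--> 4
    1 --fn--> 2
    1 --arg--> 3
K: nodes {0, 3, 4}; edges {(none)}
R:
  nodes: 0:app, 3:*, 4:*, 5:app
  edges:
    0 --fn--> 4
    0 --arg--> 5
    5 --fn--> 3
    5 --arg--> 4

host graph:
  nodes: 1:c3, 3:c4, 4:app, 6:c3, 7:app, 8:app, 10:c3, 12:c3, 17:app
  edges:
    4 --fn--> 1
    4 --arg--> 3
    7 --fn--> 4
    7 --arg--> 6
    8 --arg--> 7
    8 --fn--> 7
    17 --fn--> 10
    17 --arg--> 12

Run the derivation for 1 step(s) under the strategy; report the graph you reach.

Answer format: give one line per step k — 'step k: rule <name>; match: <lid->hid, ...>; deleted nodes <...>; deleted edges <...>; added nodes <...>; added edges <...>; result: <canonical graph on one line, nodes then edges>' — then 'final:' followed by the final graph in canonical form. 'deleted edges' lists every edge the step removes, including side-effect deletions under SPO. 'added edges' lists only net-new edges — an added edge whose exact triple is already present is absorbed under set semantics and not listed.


step 1: rule r1; match: 0->7, 1->4, 2->1, 3->3, 4->6; deleted nodes 1, 4; deleted edges (4,1,fn); (4,3,arg); (7,4,fn); (7,6,arg); added nodes 18; added edges (7,3,fn); (7,18,arg); (18,6,arg); (18,6,fn); result: nodes: 3:c4, 6:c3, 7:app, 8:app, 10:c3, 12:c3, 17:app, 18:app edges: (7,3,fn); (7,18,arg); (8,7,arg); (8,7,fn); (17,10,fn); (17,12,arg); (18,6,arg); (18,6,fn)
final:
nodes: 3:c4, 6:c3, 7:app, 8:app, 10:c3, 12:c3, 17:app, 18:app
edges: (7,3,fn); (7,18,arg); (8,7,arg); (8,7,fn); (17,10,fn); (17,12,arg); (18,6,arg); (18,6,fn)


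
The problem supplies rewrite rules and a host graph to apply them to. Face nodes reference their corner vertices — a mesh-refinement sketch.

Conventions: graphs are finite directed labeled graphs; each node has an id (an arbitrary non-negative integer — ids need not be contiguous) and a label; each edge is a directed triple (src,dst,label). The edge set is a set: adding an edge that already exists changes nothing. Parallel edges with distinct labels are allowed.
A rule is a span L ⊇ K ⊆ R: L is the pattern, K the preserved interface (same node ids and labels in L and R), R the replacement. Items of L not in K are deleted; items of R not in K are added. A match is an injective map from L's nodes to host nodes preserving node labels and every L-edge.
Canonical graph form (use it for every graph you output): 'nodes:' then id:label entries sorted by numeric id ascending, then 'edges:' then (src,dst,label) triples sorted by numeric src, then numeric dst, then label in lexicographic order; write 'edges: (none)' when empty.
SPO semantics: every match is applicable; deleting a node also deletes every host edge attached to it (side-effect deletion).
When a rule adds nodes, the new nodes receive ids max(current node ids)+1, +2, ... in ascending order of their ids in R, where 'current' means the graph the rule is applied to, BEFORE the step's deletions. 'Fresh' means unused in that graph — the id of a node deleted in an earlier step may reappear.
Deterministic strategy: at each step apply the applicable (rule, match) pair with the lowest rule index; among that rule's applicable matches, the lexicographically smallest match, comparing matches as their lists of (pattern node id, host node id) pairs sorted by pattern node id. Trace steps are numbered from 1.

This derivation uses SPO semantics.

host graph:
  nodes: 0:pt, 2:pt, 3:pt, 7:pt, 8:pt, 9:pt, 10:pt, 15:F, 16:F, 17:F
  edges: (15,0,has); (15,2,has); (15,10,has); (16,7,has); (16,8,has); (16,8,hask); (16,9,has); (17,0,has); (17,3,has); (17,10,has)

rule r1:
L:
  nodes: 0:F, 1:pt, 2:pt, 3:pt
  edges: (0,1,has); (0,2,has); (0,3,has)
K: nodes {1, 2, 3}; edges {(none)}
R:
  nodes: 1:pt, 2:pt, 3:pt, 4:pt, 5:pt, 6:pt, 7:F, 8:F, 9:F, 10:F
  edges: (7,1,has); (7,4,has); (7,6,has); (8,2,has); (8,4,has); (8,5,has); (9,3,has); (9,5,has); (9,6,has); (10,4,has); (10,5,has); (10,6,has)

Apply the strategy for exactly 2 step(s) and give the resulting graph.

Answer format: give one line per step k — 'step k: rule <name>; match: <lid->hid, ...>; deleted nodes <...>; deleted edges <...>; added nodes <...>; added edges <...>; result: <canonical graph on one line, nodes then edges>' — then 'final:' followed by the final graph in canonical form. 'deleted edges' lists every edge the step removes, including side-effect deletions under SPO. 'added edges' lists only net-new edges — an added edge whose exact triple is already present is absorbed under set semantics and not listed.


step 1: rule r1; match: 0->15, 1->0, 2->2, 3->10; deleted nodes 15; deleted edges (15,0,has); (15,2,has); (15,10,has); added nodes 18, 19, 20, 21, 22, 23, 24; added edges (21,0,has); (21,18,has); (21,20,has); (22,2,has); (22,18,has); (22,19,has); (23,10,has); (23,19,has); (23,20,has); (24,18,has); (24,19,has); (24,20,has); result: nodes: 0:pt, 2:pt, 3:pt, 7:pt, 8:pt, 9:pt, 10:pt, 16:F, 17:F, 18:pt, 19:pt, 20:pt, 21:F, 22:F, 23:F, 24:F edges: (16,7,has); (16,8,has); (16,8,hask); (16,9,has); (17,0,has); (17,3,has); (17,10,has); (21,0,has); (21,18,has); (21,20,has); (22,2,has); (22,18,has); (22,19,has); (23,10,has); (23,19,has); (23,20,has); (24,18,has); (24,19,has); (24,20,has)
step 2: rule r1; match: 0->16, 1->7, 2->8, 3->9; deleted nodes 16; deleted edges (16,7,has); (16,8,has); (16,8,hask); (16,9,has); added nodes 25, 26, 27, 28, 29, 30, 31; added edges (28,7,has); (28,25,has); (28,27,has); (29,8,has); (29,25,has); (29,26,has); (30,9,has); (30,26,has); (30,27,has); (31,25,has); (31,26,has); (31,27,has); result: nodes: 0:pt, 2:pt, 3:pt, 7:pt, 8:pt, 9:pt, 10:pt, 17:F, 18:pt, 19:pt, 20:pt, 21:F, 22:F, 23:F, 24:F, 25:pt, 26:pt, 27:pt, 28:F, 29:F, 30:F, 31:F edges: (17,0,has); (17,3,has); (17,10,has); (21,0,has); (21,18,has); (21,20,has); (22,2,has); (22,18,has); (22,19,has); (23,10,has); (23,19,has); (23,20,has); (24,18,has); (24,19,has); (24,20,has); (28,7,has); (28,25,has); (28,27,has); (29,8,has); (29,25,has); (29,26,has); (30,9,has); (30,26,has); (30,27,has); (31,25,has); (31,26,has); (31,27,has)
final:
nodes: 0:pt, 2:pt, 3:pt, 7:pt, 8:pt, 9:pt, 10:pt, 17:F, 18:pt, 19:pt, 20:pt, 21:F, 22:F, 23:F, 24:F, 25:pt, 26:pt, 27:pt, 28:F, 29:F, 30:F, 31:F
edges: (17,0,has); (17,3,has); (17,10,has); (21,0,has); (21,18,has); (21,20,has); (22,2,has); (22,18,has); (22,19,has); (23,10,has); (23,19,has); (23,20,has); (24,18,has); (24,19,has); (24,20,has); (28,7,has); (28,25,has); (28,27,has); (29,8,has); (29,25,has); (29,26,has); (30,9,has); (30,26,has); (30,27,has); (31,25,has); (31,26,has); (31,27,has)


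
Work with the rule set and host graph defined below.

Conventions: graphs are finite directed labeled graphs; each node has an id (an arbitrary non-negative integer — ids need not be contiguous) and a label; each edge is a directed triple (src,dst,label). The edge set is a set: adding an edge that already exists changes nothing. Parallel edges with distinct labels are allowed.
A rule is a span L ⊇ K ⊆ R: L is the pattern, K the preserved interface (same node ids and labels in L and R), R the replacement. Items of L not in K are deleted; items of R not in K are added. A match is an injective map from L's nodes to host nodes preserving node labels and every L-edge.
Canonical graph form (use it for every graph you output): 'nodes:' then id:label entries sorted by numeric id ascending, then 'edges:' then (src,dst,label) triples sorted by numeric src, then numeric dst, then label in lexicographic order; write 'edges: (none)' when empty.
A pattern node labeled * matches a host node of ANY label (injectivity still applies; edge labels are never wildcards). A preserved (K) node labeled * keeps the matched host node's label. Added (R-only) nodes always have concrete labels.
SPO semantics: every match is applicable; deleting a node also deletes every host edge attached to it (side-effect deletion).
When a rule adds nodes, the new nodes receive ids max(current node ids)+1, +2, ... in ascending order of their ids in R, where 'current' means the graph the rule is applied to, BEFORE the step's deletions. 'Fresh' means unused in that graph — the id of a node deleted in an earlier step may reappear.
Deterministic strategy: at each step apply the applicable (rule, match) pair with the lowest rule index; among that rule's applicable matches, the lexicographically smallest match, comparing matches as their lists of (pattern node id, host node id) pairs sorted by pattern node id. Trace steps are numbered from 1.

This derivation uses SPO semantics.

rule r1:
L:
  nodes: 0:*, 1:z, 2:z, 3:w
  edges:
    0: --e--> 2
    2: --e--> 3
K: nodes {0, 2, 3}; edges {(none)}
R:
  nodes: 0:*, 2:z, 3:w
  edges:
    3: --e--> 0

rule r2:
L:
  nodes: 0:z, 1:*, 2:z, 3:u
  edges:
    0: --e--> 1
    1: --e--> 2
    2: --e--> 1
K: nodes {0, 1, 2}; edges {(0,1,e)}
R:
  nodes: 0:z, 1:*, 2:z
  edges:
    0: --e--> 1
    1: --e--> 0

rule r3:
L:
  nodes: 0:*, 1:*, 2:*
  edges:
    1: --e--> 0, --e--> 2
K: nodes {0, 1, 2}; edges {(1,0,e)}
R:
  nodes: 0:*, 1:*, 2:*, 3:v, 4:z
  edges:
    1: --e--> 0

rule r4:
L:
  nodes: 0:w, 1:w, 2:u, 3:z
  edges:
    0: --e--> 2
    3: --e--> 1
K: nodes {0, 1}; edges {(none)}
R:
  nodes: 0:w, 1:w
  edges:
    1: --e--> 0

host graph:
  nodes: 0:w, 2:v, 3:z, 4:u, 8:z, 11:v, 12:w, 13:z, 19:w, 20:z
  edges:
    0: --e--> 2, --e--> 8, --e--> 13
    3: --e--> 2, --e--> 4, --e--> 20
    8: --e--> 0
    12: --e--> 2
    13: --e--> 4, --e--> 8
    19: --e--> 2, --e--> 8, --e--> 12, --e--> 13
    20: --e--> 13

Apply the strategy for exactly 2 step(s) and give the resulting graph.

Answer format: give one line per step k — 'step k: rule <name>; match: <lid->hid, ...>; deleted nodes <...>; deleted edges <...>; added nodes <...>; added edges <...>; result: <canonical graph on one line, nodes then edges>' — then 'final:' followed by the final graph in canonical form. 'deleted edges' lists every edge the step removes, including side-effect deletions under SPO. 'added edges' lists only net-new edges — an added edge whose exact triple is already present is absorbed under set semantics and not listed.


step 1: rule r1; match: 0->13, 1->3, 2->8, 3->0; deleted nodes 3; deleted edges (3,2,e); (3,4,e); (3,20,e); (8,0,e); (13,8,e); added nodes (none); added edges (none); result: nodes: 0:w, 2:v, 4:u, 8:z, 11:v, 12:w, 13:z, 19:w, 20:z edges: (0,2,e); (0,8,e); (0,13,e); (12,2,e); (13,4,e); (19,2,e); (19,8,e); (19,12,e); (19,13,e); (20,13,e)
step 2: rule r3; match: 0->2, 1->0, 2->8; deleted nodes (none); deleted edges (0,8,e); added nodes 21, 22; added edges (none); result: nodes: 0:w, 2:v, 4:u, 8:z, 11:v, 12:w, 13:z, 19:w, 20:z, 21:v, 22:z edges: (0,2,e); (0,13,e); (12,2,e); (13,4,e); (19,2,e); (19,8,e); (19,12,e); (19,13,e); (20,13,e)
final:
nodes: 0:w, 2:v, 4:u, 8:z, 11:v, 12:w, 13:z, 19:w, 20:z, 21:v, 22:z
edges: (0,2,e); (0,13,e); (12,2,e); (13,4,e); (19,2,e); (19,8,e); (19,12,e); (19,13,e); (20,13,e)


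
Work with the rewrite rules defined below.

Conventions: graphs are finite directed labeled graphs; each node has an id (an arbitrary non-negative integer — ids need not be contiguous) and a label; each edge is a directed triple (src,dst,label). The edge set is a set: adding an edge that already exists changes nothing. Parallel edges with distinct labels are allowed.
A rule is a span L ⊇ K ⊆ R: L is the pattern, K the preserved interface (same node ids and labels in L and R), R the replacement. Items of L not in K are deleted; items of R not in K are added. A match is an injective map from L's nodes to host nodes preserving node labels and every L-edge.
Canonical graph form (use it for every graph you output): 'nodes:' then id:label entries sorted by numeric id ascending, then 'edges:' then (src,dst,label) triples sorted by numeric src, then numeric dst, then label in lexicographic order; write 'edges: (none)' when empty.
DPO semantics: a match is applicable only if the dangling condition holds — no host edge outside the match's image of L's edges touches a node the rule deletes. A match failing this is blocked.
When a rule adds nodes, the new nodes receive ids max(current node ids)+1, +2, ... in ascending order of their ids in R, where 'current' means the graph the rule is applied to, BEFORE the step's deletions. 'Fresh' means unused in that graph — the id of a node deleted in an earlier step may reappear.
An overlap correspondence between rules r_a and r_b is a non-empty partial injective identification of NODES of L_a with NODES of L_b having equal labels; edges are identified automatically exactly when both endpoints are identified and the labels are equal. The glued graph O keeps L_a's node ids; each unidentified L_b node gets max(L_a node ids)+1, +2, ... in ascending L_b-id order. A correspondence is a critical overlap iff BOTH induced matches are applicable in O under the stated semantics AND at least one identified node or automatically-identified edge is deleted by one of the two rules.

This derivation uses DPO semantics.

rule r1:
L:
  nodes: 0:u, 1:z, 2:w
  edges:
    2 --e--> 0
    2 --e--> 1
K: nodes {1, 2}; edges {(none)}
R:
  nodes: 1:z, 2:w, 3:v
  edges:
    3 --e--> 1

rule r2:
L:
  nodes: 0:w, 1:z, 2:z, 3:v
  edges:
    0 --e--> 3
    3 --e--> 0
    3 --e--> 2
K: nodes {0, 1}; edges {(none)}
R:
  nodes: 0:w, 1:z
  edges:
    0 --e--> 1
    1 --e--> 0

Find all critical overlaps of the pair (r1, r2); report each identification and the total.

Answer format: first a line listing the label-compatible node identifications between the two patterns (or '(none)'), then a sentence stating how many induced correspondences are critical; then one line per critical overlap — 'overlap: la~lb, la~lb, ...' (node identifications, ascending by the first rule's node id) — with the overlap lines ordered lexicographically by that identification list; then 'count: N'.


label-compatible node identifications between L(r1) and L(r2): 1~1, 1~2, 2~0
0 of the induced correspondences are critical overlaps of r1 and r2.
count: 0


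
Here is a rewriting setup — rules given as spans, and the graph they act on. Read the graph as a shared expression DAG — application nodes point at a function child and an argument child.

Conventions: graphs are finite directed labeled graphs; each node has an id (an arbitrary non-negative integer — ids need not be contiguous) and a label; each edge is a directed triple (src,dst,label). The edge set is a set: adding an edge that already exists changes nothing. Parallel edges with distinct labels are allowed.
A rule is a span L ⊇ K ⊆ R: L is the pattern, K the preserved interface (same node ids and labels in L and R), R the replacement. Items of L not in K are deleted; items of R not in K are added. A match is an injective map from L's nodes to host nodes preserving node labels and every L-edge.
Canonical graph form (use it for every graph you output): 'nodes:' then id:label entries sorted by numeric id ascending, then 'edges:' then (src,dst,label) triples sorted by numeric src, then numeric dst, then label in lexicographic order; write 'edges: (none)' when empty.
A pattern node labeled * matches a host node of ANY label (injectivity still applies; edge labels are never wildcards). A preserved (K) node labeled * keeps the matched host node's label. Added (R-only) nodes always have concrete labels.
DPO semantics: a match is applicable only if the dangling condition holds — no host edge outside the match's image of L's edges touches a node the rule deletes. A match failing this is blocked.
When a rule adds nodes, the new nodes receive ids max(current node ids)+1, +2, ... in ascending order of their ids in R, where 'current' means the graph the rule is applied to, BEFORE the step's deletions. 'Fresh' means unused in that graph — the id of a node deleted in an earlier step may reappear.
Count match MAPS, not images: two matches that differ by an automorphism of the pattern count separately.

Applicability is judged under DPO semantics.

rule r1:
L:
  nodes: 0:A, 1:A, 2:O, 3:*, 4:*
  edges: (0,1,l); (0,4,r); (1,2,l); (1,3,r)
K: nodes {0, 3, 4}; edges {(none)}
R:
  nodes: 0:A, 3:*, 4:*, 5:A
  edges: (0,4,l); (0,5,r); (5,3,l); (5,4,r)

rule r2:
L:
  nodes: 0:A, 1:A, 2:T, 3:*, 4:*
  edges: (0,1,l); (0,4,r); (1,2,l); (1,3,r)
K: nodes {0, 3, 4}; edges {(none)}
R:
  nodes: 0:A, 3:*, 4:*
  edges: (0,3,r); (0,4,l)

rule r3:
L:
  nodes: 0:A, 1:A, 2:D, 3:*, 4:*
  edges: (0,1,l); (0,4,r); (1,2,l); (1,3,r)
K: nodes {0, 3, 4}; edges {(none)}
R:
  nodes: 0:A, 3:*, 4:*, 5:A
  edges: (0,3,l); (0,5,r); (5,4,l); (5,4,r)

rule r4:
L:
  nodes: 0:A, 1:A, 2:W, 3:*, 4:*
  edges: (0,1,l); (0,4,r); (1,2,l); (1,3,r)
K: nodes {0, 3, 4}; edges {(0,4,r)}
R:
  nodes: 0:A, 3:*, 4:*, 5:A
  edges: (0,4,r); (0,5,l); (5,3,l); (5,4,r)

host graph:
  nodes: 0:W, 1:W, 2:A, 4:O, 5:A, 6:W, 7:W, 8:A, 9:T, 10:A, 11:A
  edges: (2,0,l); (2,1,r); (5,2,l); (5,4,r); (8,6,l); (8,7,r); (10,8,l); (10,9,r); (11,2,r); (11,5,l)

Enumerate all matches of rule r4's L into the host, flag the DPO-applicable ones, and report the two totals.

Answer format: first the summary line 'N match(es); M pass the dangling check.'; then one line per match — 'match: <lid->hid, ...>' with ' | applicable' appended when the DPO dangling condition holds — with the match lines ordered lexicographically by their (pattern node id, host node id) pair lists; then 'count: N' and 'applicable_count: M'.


2 match(es); 1 pass the dangling check.
match: 0->5, 1->2, 2->0, 3->1, 4->4
match: 0->10, 1->8, 2->6, 3->7, 4->9 | applicable
count: 2
applicable_count: 1


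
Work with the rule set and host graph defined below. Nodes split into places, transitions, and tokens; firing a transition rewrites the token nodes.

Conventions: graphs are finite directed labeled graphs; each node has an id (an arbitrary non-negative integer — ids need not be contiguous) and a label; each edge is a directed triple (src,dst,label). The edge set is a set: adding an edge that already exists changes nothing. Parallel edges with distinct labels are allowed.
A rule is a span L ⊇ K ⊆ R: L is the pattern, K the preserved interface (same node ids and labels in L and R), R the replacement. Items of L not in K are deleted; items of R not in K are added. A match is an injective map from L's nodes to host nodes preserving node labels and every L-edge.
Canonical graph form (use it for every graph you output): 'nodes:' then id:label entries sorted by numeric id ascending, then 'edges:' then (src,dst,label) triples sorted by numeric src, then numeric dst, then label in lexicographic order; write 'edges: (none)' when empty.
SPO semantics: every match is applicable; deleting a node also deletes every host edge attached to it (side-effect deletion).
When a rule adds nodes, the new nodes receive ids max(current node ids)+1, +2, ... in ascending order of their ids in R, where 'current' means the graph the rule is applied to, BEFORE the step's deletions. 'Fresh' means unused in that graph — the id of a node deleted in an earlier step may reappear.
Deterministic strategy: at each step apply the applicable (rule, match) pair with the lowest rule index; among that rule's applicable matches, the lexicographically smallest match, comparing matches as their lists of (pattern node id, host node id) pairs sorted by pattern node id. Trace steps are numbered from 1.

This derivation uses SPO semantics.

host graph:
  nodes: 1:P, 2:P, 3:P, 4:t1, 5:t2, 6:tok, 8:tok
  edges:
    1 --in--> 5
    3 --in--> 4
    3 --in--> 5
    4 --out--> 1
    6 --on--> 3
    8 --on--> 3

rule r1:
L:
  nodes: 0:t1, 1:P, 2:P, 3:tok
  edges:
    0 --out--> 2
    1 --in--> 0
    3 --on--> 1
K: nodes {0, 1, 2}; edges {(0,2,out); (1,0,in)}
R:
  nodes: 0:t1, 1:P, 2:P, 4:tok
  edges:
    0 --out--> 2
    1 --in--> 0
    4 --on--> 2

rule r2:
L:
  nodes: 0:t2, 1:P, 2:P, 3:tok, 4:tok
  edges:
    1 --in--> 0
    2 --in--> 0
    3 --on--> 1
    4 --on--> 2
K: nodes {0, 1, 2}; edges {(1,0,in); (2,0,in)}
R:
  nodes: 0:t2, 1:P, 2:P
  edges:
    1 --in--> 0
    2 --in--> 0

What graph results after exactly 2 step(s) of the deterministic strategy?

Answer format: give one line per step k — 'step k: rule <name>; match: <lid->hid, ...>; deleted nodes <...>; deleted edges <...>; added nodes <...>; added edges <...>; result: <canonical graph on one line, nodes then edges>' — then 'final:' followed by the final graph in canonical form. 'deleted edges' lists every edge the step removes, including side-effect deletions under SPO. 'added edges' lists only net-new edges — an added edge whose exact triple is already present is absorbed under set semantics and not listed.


step 1: rule r1; match: 0->4, 1->3, 2->1, 3->6; deleted nodes 6; deleted edges (6,3,on); added nodes 9; added edges (9,1,on); result: nodes: 1:P, 2:P, 3:P, 4:t1, 5:t2, 8:tok, 9:tok edges: (1,5,in); (3,4,in); (3,5,in); (4,1,out); (8,3,on); (9,1,on)
step 2: rule r1; match: 0->4, 1->3, 2->1, 3->8; deleted nodes 8; deleted edges (8,3,on); added nodes 10; added edges (10,1,on); result: nodes: 1:P, 2:P, 3:P, 4:t1, 5:t2, 9:tok, 10:tok edges: (1,5,in); (3,4,in); (3,5,in); (4,1,out); (9,1,on); (10,1,on)
final:
nodes: 1:P, 2:P, 3:P, 4:t1, 5:t2, 9:tok, 10:tok
edges: (1,5,in); (3,4,in); (3,5,in); (4,1,out); (9,1,on); (10,1,on)
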